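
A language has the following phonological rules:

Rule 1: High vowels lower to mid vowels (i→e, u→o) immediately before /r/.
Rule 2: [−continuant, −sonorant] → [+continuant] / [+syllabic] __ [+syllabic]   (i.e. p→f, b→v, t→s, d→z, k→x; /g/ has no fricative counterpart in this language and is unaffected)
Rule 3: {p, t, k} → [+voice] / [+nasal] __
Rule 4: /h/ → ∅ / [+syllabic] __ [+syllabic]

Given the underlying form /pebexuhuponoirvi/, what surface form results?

Rule 1 (pre-rhotic lowering): /i/ is a high vowel immediately before /r/, so it lowers to [e]. /pebexuhuponoirvi/ → pebexuhuponoervi.
Rule 2 (intervocalic spirantization): /b/ is a stop between vowels /e/ and /e/, so it spirantizes to the fricative [v]. /p/ is a stop between vowels /u/ and /o/, so it spirantizes to the fricative [f]. /pebexuhuponoervi/ → pevexuhufonoervi.
Rule 3 (post-nasal voicing): no segment meets the environment; /pevexuhufonoervi/ is unchanged.
Rule 4 (intervocalic h-deletion): /h/ occurs between vowels /u/ and /u/, so it deletes. /pevexuhufonoervi/ → pevexuufonoervi.

pevexuufonoervi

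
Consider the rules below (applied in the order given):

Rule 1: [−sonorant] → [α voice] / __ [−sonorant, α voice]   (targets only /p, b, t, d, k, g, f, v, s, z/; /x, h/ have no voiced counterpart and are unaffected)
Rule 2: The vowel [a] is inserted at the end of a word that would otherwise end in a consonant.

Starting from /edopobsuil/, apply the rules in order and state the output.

Rule 1 (regressive voicing assimilation): /b/ precedes the voiceless obstruent /s/, so it devoices to [p] by assimilation. /edopobsuil/ → edopopsuil.
Rule 2 (final a-epenthesis): the form ends in the consonant /l/, so [a] is inserted word-finally. /edopopsuil/ → edopopsuila.

edopopsuila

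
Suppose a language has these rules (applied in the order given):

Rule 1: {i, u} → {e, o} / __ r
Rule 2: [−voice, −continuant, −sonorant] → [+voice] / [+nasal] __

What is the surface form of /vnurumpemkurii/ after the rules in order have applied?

Rule 1 (pre-rhotic lowering): /u/ is a high vowel immediately before /r/, so it lowers to [o]. /u/ is a high vowel immediately before /r/, so it lowers to [o]. /vnurumpemkurii/ → vnorumpemkorii.
Rule 2 (post-nasal voicing): /p/ is a voiceless stop immediately after the nasal /m/, so it voices to [b]. /k/ is a voiceless stop immediately after the nasal /m/, so it voices to [g]. /vnorumpemkorii/ → vnorumbemgorii.

vnorumbemgorii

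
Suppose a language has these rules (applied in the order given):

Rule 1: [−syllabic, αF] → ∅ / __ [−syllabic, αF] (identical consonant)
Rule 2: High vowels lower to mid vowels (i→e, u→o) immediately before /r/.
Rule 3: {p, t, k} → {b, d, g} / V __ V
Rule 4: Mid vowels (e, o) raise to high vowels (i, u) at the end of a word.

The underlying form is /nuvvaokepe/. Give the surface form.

nuvaogebi

Rule 1 (degemination): /vv/ is a geminate; the first /v/ deletes. /nuvvaokepe/ → nuvaokepe.
Rule 2 (pre-rhotic lowering): no segment meets the environment; /nuvaokepe/ is unchanged.
Rule 3 (intervocalic voicing): /k/ is a voiceless stop between vowels /o/ and /e/, so it voices to [g]. /p/ is a voiceless stop between vowels /e/ and /e/, so it voices to [b]. /nuvaokepe/ → nuvaogebe.
Rule 4 (final vowel raising): /e/ is a mid vowel in word-final position, so it raises to [i]. /nuvaogebe/ → nuvaogebi.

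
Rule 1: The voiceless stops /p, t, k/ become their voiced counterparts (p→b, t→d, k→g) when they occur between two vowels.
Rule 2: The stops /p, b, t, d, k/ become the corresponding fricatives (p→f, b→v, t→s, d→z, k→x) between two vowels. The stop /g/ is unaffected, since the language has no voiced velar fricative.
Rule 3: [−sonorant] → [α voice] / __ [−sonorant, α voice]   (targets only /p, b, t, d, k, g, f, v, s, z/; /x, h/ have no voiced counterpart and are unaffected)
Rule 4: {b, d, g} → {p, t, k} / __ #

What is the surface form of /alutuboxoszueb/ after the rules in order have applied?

Rule 1 (intervocalic voicing): /t/ is a voiceless stop between vowels /u/ and /u/, so it voices to [d]. /alutuboxoszueb/ → aluduboxoszueb.
Rule 2 (intervocalic spirantization): /d/ is a stop between vowels /u/ and /u/, so it spirantizes to the fricative [z]. /b/ is a stop between vowels /u/ and /o/, so it spirantizes to the fricative [v]. /aluduboxoszueb/ → aluzuvoxoszueb.
Rule 3 (regressive voicing assimilation): /s/ precedes the voiced obstruent /z/, so it voices to [z] by assimilation. /aluzuvoxoszueb/ → aluzuvoxozzueb.
Rule 4 (final devoicing): /b/ is a voiced stop in word-final position, so it devoices to [p]. /aluzuvoxozzueb/ → aluzuvoxozzuep.

aluzuvoxozzuep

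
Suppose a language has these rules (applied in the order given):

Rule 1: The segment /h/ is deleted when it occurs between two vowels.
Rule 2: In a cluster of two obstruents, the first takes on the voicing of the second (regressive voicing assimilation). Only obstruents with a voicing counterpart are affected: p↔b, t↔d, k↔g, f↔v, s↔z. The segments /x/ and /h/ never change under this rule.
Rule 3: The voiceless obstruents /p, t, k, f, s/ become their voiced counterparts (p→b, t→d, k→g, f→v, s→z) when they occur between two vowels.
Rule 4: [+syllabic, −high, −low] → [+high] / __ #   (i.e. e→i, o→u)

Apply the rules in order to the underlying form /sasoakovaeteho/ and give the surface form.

sazoagovaedeu

Rule 1 (intervocalic h-deletion): /h/ occurs between vowels /e/ and /o/, so it deletes. /sasoakovaeteho/ → sasoakovaeteo.
Rule 2 (regressive voicing assimilation): no segment meets the environment; /sasoakovaeteo/ is unchanged.
Rule 3 (intervocalic voicing): /s/ is a voiceless obstruent between vowels /a/ and /o/, so it voices to [z]. /k/ is a voiceless obstruent between vowels /a/ and /o/, so it voices to [g]. /t/ is a voiceless obstruent between vowels /e/ and /e/, so it voices to [d]. /sasoakovaeteo/ → sazoagovaedeo.
Rule 4 (final vowel raising): /o/ is a mid vowel in word-final position, so it raises to [u]. /sazoagovaedeo/ → sazoagovaedeu.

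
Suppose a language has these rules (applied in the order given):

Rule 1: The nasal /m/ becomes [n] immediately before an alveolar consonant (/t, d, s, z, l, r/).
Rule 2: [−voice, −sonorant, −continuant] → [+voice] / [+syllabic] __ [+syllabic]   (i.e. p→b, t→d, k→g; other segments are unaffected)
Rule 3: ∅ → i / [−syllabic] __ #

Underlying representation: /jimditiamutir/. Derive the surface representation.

jindidiamudiri

Rule 1 (nasal place assimilation): /m/ precedes the alveolar consonant /d/, so it assimilates in place to [n]. /jimditiamutir/ → jinditiamutir.
Rule 2 (intervocalic voicing): /t/ is a voiceless stop between vowels /i/ and /i/, so it voices to [d]. /t/ is a voiceless stop between vowels /u/ and /i/, so it voices to [d]. /jinditiamutir/ → jindidiamudir.
Rule 3 (final i-epenthesis): the form ends in the consonant /r/, so [i] is inserted word-finally. /jindidiamudir/ → jindidiamudiri.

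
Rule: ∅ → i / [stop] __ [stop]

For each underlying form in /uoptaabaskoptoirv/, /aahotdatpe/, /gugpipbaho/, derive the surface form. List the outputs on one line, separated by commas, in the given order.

/uoptaabaskoptoirv/: /p/ and /t/ form a stop–stop cluster, so [i] is inserted between them. /p/ and /t/ form a stop–stop cluster, so [i] is inserted between them. → [uopitaabaskopitoirv].
/aahotdatpe/: /t/ and /d/ form a stop–stop cluster, so [i] is inserted between them. /t/ and /p/ form a stop–stop cluster, so [i] is inserted between them. → [aahotidatipe].
/gugpipbaho/: /g/ and /p/ form a stop–stop cluster, so [i] is inserted between them. /p/ and /b/ form a stop–stop cluster, so [i] is inserted between them. → [gugipipibaho].

uopitaabaskopitoirv, aahotidatipe, gugipipibaho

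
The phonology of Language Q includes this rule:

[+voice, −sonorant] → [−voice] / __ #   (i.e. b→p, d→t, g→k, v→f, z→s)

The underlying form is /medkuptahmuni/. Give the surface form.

medkuptahmuni

No segment of /medkuptahmuni/ meets the structural description of the rule, so the form surfaces unchanged.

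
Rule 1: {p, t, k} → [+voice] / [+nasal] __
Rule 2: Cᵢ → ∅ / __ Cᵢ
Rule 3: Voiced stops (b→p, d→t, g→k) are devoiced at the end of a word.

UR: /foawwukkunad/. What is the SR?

foawukunat

Rule 1 (post-nasal voicing): no segment meets the environment; /foawwukkunad/ is unchanged.
Rule 2 (degemination): /ww/ is a geminate; the first /w/ deletes. /kk/ is a geminate; the first /k/ deletes. /foawwukkunad/ → foawukunad.
Rule 3 (final devoicing): /d/ is a voiced stop in word-final position, so it devoices to [t]. /foawukunad/ → foawukunat.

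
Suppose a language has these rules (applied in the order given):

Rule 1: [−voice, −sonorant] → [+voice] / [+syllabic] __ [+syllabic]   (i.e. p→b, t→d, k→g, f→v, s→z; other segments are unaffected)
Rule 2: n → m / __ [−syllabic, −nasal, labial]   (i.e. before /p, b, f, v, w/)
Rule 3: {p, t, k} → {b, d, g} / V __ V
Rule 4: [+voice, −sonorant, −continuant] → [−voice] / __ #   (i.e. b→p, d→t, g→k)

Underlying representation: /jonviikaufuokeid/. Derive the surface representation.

Rule 1 (intervocalic voicing): /k/ is a voiceless obstruent between vowels /i/ and /a/, so it voices to [g]. /f/ is a voiceless obstruent between vowels /u/ and /u/, so it voices to [v]. /k/ is a voiceless obstruent between vowels /o/ and /e/, so it voices to [g]. /jonviikaufuokeid/ → jonviigauvuogeid.
Rule 2 (nasal place assimilation): /n/ precedes the labial consonant /v/, so it assimilates in place to [m]. /jonviigauvuogeid/ → jomviigauvuogeid.
Rule 3 (intervocalic voicing): no segment meets the environment; /jomviigauvuogeid/ is unchanged.
Rule 4 (final devoicing): /d/ is a voiced stop in word-final position, so it devoices to [t]. /jomviigauvuogeid/ → jomviigauvuogeit.

jomviigauvuogeit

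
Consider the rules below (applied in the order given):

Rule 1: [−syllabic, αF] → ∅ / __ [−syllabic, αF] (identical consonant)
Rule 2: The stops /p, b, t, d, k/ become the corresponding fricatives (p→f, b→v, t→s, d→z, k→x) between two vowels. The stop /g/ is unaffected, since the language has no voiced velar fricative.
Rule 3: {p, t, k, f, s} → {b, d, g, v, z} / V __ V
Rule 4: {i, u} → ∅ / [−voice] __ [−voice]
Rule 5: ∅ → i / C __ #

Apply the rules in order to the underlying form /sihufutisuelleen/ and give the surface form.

Rule 1 (degemination): /ll/ is a geminate; the first /l/ deletes. /sihufutisuelleen/ → sihufutisueleen.
Rule 2 (intervocalic spirantization): /t/ is a stop between vowels /u/ and /i/, so it spirantizes to the fricative [s]. /sihufutisueleen/ → sihufusisueleen.
Rule 3 (intervocalic voicing): /f/ is a voiceless obstruent between vowels /u/ and /u/, so it voices to [v]. /s/ is a voiceless obstruent between vowels /u/ and /i/, so it voices to [z]. /s/ is a voiceless obstruent between vowels /i/ and /u/, so it voices to [z]. /sihufusisueleen/ → sihuvuzizueleen.
Rule 4 (high vowel syncope): /i/ is a high vowel flanked by voiceless consonants /s/ and /h/, so it deletes. /sihuvuzizueleen/ → shuvuzizueleen.
Rule 5 (final i-epenthesis): the form ends in the consonant /n/, so [i] is inserted word-finally. /shuvuzizueleen/ → shuvuzizueleeni.

shuvuzizueleeni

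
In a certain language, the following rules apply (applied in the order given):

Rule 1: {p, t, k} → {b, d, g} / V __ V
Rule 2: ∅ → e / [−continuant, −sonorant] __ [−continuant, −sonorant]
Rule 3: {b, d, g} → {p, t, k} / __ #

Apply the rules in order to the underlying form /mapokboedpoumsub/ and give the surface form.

mabokeboedepoumsup

Rule 1 (intervocalic voicing): /p/ is a voiceless stop between vowels /a/ and /o/, so it voices to [b]. /mapokboedpoumsub/ → mabokboedpoumsub.
Rule 2 (stop-cluster e-epenthesis): /k/ and /b/ form a stop–stop cluster, so [e] is inserted between them. /d/ and /p/ form a stop–stop cluster, so [e] is inserted between them. /mabokboedpoumsub/ → mabokeboedepoumsub.
Rule 3 (final devoicing): /b/ is a voiced stop in word-final position, so it devoices to [p]. /mabokeboedepoumsub/ → mabokeboedepoumsup.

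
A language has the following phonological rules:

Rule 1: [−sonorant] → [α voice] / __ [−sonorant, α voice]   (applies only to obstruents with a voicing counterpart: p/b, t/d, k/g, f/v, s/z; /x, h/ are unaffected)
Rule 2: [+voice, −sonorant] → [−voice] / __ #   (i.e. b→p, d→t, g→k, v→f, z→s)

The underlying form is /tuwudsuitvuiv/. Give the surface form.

tuwutsuidvuif

Rule 1 (regressive voicing assimilation): /d/ precedes the voiceless obstruent /s/, so it devoices to [t] by assimilation. /t/ precedes the voiced obstruent /v/, so it voices to [d] by assimilation. /tuwudsuitvuiv/ → tuwutsuidvuiv.
Rule 2 (final devoicing): /v/ is a voiced obstruent in word-final position, so it devoices to [f]. /tuwutsuidvuiv/ → tuwutsuidvuif.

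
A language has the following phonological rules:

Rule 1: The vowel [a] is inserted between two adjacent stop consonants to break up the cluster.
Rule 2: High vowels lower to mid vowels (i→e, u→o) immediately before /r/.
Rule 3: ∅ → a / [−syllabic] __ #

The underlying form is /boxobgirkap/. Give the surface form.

Rule 1 (stop-cluster a-epenthesis): /b/ and /g/ form a stop–stop cluster, so [a] is inserted between them. /boxobgirkap/ → boxobagirkap.
Rule 2 (pre-rhotic lowering): /i/ is a high vowel immediately before /r/, so it lowers to [e]. /boxobagirkap/ → boxobagerkap.
Rule 3 (final a-epenthesis): the form ends in the consonant /p/, so [a] is inserted word-finally. /boxobagerkap/ → boxobagerkapa.

boxobagerkapa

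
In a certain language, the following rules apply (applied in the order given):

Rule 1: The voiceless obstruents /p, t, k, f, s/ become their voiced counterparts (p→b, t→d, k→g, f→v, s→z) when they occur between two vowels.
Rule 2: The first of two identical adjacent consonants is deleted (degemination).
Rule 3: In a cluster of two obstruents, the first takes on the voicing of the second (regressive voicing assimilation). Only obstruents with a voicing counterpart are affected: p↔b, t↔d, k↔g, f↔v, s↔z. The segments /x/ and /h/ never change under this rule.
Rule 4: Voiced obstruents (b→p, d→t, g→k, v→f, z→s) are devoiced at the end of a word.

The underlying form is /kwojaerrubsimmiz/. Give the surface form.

kwojaerupsimis

Rule 1 (intervocalic voicing): no segment meets the environment; /kwojaerrubsimmiz/ is unchanged.
Rule 2 (degemination): /rr/ is a geminate; the first /r/ deletes. /mm/ is a geminate; the first /m/ deletes. /kwojaerrubsimmiz/ → kwojaerubsimiz.
Rule 3 (regressive voicing assimilation): /b/ precedes the voiceless obstruent /s/, so it devoices to [p] by assimilation. /kwojaerubsimiz/ → kwojaerupsimiz.
Rule 4 (final devoicing): /z/ is a voiced obstruent in word-final position, so it devoices to [s]. /kwojaerupsimiz/ → kwojaerupsimis.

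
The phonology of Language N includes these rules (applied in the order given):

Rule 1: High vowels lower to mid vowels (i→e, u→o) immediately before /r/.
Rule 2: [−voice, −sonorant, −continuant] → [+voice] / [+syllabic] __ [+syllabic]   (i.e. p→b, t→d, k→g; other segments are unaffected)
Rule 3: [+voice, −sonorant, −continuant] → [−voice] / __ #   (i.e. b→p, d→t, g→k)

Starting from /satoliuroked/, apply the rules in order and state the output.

Rule 1 (pre-rhotic lowering): /u/ is a high vowel immediately before /r/, so it lowers to [o]. /satoliuroked/ → satolioroked.
Rule 2 (intervocalic voicing): /t/ is a voiceless stop between vowels /a/ and /o/, so it voices to [d]. /k/ is a voiceless stop between vowels /o/ and /e/, so it voices to [g]. /satolioroked/ → sadolioroged.
Rule 3 (final devoicing): /d/ is a voiced stop in word-final position, so it devoices to [t]. /sadolioroged/ → sadolioroget.

sadolioroget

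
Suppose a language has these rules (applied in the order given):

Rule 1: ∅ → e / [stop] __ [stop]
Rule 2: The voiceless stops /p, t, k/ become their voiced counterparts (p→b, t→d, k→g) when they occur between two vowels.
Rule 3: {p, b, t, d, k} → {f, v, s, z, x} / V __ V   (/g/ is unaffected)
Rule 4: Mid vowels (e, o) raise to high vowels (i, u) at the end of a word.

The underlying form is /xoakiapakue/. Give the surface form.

Rule 1 (stop-cluster e-epenthesis): no segment meets the environment; /xoakiapakue/ is unchanged.
Rule 2 (intervocalic voicing): /k/ is a voiceless stop between vowels /a/ and /i/, so it voices to [g]. /p/ is a voiceless stop between vowels /a/ and /a/, so it voices to [b]. /k/ is a voiceless stop between vowels /a/ and /u/, so it voices to [g]. /xoakiapakue/ → xoagiabague.
Rule 3 (intervocalic spirantization): /b/ is a stop between vowels /a/ and /a/, so it spirantizes to the fricative [v]. /xoagiabague/ → xoagiavague.
Rule 4 (final vowel raising): /e/ is a mid vowel in word-final position, so it raises to [i]. /xoagiavague/ → xoagiavagui.

xoagiavagui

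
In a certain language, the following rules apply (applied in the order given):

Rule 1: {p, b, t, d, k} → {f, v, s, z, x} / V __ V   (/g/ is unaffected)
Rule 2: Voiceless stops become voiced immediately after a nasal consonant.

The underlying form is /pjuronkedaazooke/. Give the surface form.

pjurongezaazooxe

Rule 1 (intervocalic spirantization): /d/ is a stop between vowels /e/ and /a/, so it spirantizes to the fricative [z]. /k/ is a stop between vowels /o/ and /e/, so it spirantizes to the fricative [x]. /pjuronkedaazooke/ → pjuronkezaazooxe.
Rule 2 (post-nasal voicing): /k/ is a voiceless stop immediately after the nasal /n/, so it voices to [g]. /pjuronkezaazooxe/ → pjurongezaazooxe.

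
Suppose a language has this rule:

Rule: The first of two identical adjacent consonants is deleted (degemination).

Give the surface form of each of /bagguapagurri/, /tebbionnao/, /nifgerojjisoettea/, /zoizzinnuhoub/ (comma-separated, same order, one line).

baguapaguri, tebionao, nifgerojisoetea, zoizinuhoub

/bagguapagurri/: /gg/ is a geminate; the first /g/ deletes. /rr/ is a geminate; the first /r/ deletes. → [baguapaguri].
/tebbionnao/: /bb/ is a geminate; the first /b/ deletes. /nn/ is a geminate; the first /n/ deletes. → [tebionao].
/nifgerojjisoettea/: /jj/ is a geminate; the first /j/ deletes. /tt/ is a geminate; the first /t/ deletes. → [nifgerojisoetea].
/zoizzinnuhoub/: /zz/ is a geminate; the first /z/ deletes. /nn/ is a geminate; the first /n/ deletes. → [zoizinuhoub].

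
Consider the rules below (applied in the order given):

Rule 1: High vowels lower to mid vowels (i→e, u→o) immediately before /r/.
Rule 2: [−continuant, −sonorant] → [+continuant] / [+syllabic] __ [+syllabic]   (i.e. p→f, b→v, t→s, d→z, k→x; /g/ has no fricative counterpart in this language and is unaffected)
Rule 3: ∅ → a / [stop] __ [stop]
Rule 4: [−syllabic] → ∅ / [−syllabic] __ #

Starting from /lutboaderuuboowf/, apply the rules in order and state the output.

Rule 1 (pre-rhotic lowering): no segment meets the environment; /lutboaderuuboowf/ is unchanged.
Rule 2 (intervocalic spirantization): /d/ is a stop between vowels /a/ and /e/, so it spirantizes to the fricative [z]. /b/ is a stop between vowels /u/ and /o/, so it spirantizes to the fricative [v]. /lutboaderuuboowf/ → lutboazeruuvoowf.
Rule 3 (stop-cluster a-epenthesis): /t/ and /b/ form a stop–stop cluster, so [a] is inserted between them. /lutboazeruuvoowf/ → lutaboazeruuvoowf.
Rule 4 (final cluster simplification): /f/ is the second consonant of a word-final cluster /wf/, so it deletes. /lutaboazeruuvoowf/ → lutaboazeruuvoow.

lutaboazeruuvoow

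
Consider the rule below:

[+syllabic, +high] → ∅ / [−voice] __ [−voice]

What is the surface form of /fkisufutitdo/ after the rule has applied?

fksfttdo

/i/ is a high vowel flanked by voiceless consonants /k/ and /s/, so it deletes.
/u/ is a high vowel flanked by voiceless consonants /s/ and /f/, so it deletes.
/u/ is a high vowel flanked by voiceless consonants /f/ and /t/, so it deletes.
/i/ is a high vowel flanked by voiceless consonants /t/ and /t/, so it deletes.
Surface form: [fksfttdo].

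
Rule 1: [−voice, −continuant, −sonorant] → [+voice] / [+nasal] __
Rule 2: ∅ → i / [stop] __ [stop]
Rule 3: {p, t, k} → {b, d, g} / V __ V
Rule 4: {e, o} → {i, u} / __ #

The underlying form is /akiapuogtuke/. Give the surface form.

Rule 1 (post-nasal voicing): no segment meets the environment; /akiapuogtuke/ is unchanged.
Rule 2 (stop-cluster i-epenthesis): /g/ and /t/ form a stop–stop cluster, so [i] is inserted between them. /akiapuogtuke/ → akiapuogituke.
Rule 3 (intervocalic voicing): /k/ is a voiceless stop between vowels /a/ and /i/, so it voices to [g]. /p/ is a voiceless stop between vowels /a/ and /u/, so it voices to [b]. /t/ is a voiceless stop between vowels /i/ and /u/, so it voices to [d]. /k/ is a voiceless stop between vowels /u/ and /e/, so it voices to [g]. /akiapuogituke/ → agiabuogiduge.
Rule 4 (final vowel raising): /e/ is a mid vowel in word-final position, so it raises to [i]. /agiabuogiduge/ → agiabuogidugi.

agiabuogidugi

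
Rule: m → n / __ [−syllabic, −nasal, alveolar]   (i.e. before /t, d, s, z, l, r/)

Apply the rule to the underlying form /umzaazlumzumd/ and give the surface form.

unzaazlunzund

/m/ precedes the alveolar consonant /z/, so it assimilates in place to [n].
/m/ precedes the alveolar consonant /z/, so it assimilates in place to [n].
/m/ precedes the alveolar consonant /d/, so it assimilates in place to [n].
Surface form: [unzaazlunzund].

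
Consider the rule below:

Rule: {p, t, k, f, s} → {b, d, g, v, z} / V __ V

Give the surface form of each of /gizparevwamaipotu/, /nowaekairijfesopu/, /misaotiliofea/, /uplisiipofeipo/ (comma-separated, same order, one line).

gizparevwamaibodu, nowaegairijfezobu, mizaodiliovea, upliziiboveibo

/gizparevwamaipotu/: /p/ is a voiceless obstruent between vowels /i/ and /o/, so it voices to [b]. /t/ is a voiceless obstruent between vowels /o/ and /u/, so it voices to [d]. → [gizparevwamaibodu].
/nowaekairijfesopu/: /k/ is a voiceless obstruent between vowels /e/ and /a/, so it voices to [g]. /s/ is a voiceless obstruent between vowels /e/ and /o/, so it voices to [z]. /p/ is a voiceless obstruent between vowels /o/ and /u/, so it voices to [b]. → [nowaegairijfezobu].
/misaotiliofea/: /s/ is a voiceless obstruent between vowels /i/ and /a/, so it voices to [z]. /t/ is a voiceless obstruent between vowels /o/ and /i/, so it voices to [d]. /f/ is a voiceless obstruent between vowels /o/ and /e/, so it voices to [v]. → [mizaodiliovea].
/uplisiipofeipo/: /s/ is a voiceless obstruent between vowels /i/ and /i/, so it voices to [z]. /p/ is a voiceless obstruent between vowels /i/ and /o/, so it voices to [b]. /f/ is a voiceless obstruent between vowels /o/ and /e/, so it voices to [v]. /p/ is a voiceless obstruent between vowels /i/ and /o/, so it voices to [b]. → [upliziiboveibo].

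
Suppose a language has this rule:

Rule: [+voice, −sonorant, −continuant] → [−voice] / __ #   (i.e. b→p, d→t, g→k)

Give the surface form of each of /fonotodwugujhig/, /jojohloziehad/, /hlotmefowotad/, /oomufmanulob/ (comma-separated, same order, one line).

fonotodwugujhik, jojohloziehat, hlotmefowotat, oomufmanulop

/fonotodwugujhig/: /g/ is a voiced stop in word-final position, so it devoices to [k]. → [fonotodwugujhik].
/jojohloziehad/: /d/ is a voiced stop in word-final position, so it devoices to [t]. → [jojohloziehat].
/hlotmefowotad/: /d/ is a voiced stop in word-final position, so it devoices to [t]. → [hlotmefowotat].
/oomufmanulob/: /b/ is a voiced stop in word-final position, so it devoices to [p]. → [oomufmanulop].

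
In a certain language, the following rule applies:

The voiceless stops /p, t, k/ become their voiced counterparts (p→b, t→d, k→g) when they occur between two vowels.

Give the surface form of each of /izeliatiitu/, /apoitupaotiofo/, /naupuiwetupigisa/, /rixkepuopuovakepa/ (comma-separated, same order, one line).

/izeliatiitu/: /t/ is a voiceless stop between vowels /a/ and /i/, so it voices to [d]. /t/ is a voiceless stop between vowels /i/ and /u/, so it voices to [d]. → [izeliadiidu].
/apoitupaotiofo/: /p/ is a voiceless stop between vowels /a/ and /o/, so it voices to [b]. /t/ is a voiceless stop between vowels /i/ and /u/, so it voices to [d]. /p/ is a voiceless stop between vowels /u/ and /a/, so it voices to [b]. /t/ is a voiceless stop between vowels /o/ and /i/, so it voices to [d]. → [aboidubaodiofo].
/naupuiwetupigisa/: /p/ is a voiceless stop between vowels /u/ and /u/, so it voices to [b]. /t/ is a voiceless stop between vowels /e/ and /u/, so it voices to [d]. /p/ is a voiceless stop between vowels /u/ and /i/, so it voices to [b]. → [naubuiwedubigisa].
/rixkepuopuovakepa/: /p/ is a voiceless stop between vowels /e/ and /u/, so it voices to [b]. /p/ is a voiceless stop between vowels /o/ and /u/, so it voices to [b]. /k/ is a voiceless stop between vowels /a/ and /e/, so it voices to [g]. /p/ is a voiceless stop between vowels /e/ and /a/, so it voices to [b]. → [rixkebuobuovageba].

izeliadiidu, aboidubaodiofo, naubuiwedubigisa, rixkebuobuovageba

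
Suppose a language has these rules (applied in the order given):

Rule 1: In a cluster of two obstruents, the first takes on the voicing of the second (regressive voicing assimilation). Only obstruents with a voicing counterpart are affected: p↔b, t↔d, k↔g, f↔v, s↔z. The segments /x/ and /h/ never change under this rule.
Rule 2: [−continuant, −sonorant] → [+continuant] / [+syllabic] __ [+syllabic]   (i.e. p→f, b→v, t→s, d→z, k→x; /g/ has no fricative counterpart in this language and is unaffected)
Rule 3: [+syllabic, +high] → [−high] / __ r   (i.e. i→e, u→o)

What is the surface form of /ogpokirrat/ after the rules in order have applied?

Rule 1 (regressive voicing assimilation): /g/ precedes the voiceless obstruent /p/, so it devoices to [k] by assimilation. /ogpokirrat/ → okpokirrat.
Rule 2 (intervocalic spirantization): /k/ is a stop between vowels /o/ and /i/, so it spirantizes to the fricative [x]. /okpokirrat/ → okpoxirrat.
Rule 3 (pre-rhotic lowering): /i/ is a high vowel immediately before /r/, so it lowers to [e]. /okpoxirrat/ → okpoxerrat.

okpoxerrat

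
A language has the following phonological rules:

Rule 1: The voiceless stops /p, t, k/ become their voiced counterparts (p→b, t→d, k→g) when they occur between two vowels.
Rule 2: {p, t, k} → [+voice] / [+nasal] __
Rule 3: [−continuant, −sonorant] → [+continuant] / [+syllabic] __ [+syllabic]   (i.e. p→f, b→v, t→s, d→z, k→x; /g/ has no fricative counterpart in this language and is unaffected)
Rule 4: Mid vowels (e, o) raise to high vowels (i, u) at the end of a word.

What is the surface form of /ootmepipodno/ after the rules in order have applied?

Rule 1 (intervocalic voicing): /p/ is a voiceless stop between vowels /e/ and /i/, so it voices to [b]. /p/ is a voiceless stop between vowels /i/ and /o/, so it voices to [b]. /ootmepipodno/ → ootmebibodno.
Rule 2 (post-nasal voicing): no segment meets the environment; /ootmebibodno/ is unchanged.
Rule 3 (intervocalic spirantization): /b/ is a stop between vowels /e/ and /i/, so it spirantizes to the fricative [v]. /b/ is a stop between vowels /i/ and /o/, so it spirantizes to the fricative [v]. /ootmebibodno/ → ootmevivodno.
Rule 4 (final vowel raising): /o/ is a mid vowel in word-final position, so it raises to [u]. /ootmevivodno/ → ootmevivodnu.

ootmevivodnu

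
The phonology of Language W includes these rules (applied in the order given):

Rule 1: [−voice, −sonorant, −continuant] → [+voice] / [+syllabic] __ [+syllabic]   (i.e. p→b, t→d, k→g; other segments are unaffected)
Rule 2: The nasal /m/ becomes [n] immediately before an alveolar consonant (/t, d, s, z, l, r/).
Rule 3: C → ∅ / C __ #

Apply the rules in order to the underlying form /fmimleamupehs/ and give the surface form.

fminleamubeh

Rule 1 (intervocalic voicing): /p/ is a voiceless stop between vowels /u/ and /e/, so it voices to [b]. /fmimleamupehs/ → fmimleamubehs.
Rule 2 (nasal place assimilation): /m/ precedes the alveolar consonant /l/, so it assimilates in place to [n]. /fmimleamubehs/ → fminleamubehs.
Rule 3 (final cluster simplification): /s/ is the second consonant of a word-final cluster /hs/, so it deletes. /fminleamubehs/ → fminleamubeh.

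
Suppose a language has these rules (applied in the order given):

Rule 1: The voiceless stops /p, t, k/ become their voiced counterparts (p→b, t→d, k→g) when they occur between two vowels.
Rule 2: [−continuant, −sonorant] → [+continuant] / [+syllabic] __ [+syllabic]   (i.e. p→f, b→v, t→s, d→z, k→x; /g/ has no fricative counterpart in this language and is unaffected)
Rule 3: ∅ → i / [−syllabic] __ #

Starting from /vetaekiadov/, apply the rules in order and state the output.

Rule 1 (intervocalic voicing): /t/ is a voiceless stop between vowels /e/ and /a/, so it voices to [d]. /k/ is a voiceless stop between vowels /e/ and /i/, so it voices to [g]. /vetaekiadov/ → vedaegiadov.
Rule 2 (intervocalic spirantization): /d/ is a stop between vowels /e/ and /a/, so it spirantizes to the fricative [z]. /d/ is a stop between vowels /a/ and /o/, so it spirantizes to the fricative [z]. /vedaegiadov/ → vezaegiazov.
Rule 3 (final i-epenthesis): the form ends in the consonant /v/, so [i] is inserted word-finally. /vezaegiazov/ → vezaegiazovi.

vezaegiazovi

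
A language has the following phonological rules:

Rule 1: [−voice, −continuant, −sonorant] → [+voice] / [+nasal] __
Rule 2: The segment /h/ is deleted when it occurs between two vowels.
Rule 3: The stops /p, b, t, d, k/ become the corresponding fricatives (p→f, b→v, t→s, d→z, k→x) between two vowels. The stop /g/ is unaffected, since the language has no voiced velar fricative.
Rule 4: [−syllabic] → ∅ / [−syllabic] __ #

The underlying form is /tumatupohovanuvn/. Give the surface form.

Rule 1 (post-nasal voicing): no segment meets the environment; /tumatupohovanuvn/ is unchanged.
Rule 2 (intervocalic h-deletion): /h/ occurs between vowels /o/ and /o/, so it deletes. /tumatupohovanuvn/ → tumatupoovanuvn.
Rule 3 (intervocalic spirantization): /t/ is a stop between vowels /a/ and /u/, so it spirantizes to the fricative [s]. /p/ is a stop between vowels /u/ and /o/, so it spirantizes to the fricative [f]. /tumatupoovanuvn/ → tumasufoovanuvn.
Rule 4 (final cluster simplification): /n/ is the second consonant of a word-final cluster /vn/, so it deletes. /tumasufoovanuvn/ → tumasufoovanuv.

tumasufoovanuv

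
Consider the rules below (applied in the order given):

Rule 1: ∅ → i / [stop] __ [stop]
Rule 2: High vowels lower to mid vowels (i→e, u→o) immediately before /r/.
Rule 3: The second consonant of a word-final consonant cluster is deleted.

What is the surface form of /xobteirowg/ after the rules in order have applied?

xobiteerow

Rule 1 (stop-cluster i-epenthesis): /b/ and /t/ form a stop–stop cluster, so [i] is inserted between them. /xobteirowg/ → xobiteirowg.
Rule 2 (pre-rhotic lowering): /i/ is a high vowel immediately before /r/, so it lowers to [e]. /xobiteirowg/ → xobiteerowg.
Rule 3 (final cluster simplification): /g/ is the second consonant of a word-final cluster /wg/, so it deletes. /xobiteerowg/ → xobiteerow.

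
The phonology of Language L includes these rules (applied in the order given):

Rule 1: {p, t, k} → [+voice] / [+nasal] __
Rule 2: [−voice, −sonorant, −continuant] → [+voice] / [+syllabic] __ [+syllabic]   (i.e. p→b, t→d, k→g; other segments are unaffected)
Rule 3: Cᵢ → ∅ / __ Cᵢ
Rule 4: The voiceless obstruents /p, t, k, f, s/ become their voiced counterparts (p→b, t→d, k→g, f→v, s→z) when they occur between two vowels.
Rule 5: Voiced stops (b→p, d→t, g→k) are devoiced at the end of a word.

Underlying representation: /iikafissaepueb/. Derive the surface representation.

iigavizaebuep

Rule 1 (post-nasal voicing): no segment meets the environment; /iikafissaepueb/ is unchanged.
Rule 2 (intervocalic voicing): /k/ is a voiceless stop between vowels /i/ and /a/, so it voices to [g]. /p/ is a voiceless stop between vowels /e/ and /u/, so it voices to [b]. /iikafissaepueb/ → iigafissaebueb.
Rule 3 (degemination): /ss/ is a geminate; the first /s/ deletes. /iigafissaebueb/ → iigafisaebueb.
Rule 4 (intervocalic voicing): /f/ is a voiceless obstruent between vowels /a/ and /i/, so it voices to [v]. /s/ is a voiceless obstruent between vowels /i/ and /a/, so it voices to [z]. /iigafisaebueb/ → iigavizaebueb.
Rule 5 (final devoicing): /b/ is a voiced stop in word-final position, so it devoices to [p]. /iigavizaebueb/ → iigavizaebuep.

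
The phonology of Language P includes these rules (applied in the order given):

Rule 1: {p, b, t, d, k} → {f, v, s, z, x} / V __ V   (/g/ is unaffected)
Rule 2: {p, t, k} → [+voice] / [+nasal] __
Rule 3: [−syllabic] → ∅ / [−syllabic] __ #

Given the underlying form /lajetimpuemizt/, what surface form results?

lajesimbuemiz

Rule 1 (intervocalic spirantization): /t/ is a stop between vowels /e/ and /i/, so it spirantizes to the fricative [s]. /lajetimpuemizt/ → lajesimpuemizt.
Rule 2 (post-nasal voicing): /p/ is a voiceless stop immediately after the nasal /m/, so it voices to [b]. /lajesimpuemizt/ → lajesimbuemizt.
Rule 3 (final cluster simplification): /t/ is the second consonant of a word-final cluster /zt/, so it deletes. /lajesimbuemizt/ → lajesimbuemiz.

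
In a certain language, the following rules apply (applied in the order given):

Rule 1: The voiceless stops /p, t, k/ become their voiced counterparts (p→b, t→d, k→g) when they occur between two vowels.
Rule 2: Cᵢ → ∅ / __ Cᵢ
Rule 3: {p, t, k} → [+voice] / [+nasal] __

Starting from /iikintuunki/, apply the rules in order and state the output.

iiginduungi

Rule 1 (intervocalic voicing): /k/ is a voiceless stop between vowels /i/ and /i/, so it voices to [g]. /iikintuunki/ → iigintuunki.
Rule 2 (degemination): no segment meets the environment; /iigintuunki/ is unchanged.
Rule 3 (post-nasal voicing): /t/ is a voiceless stop immediately after the nasal /n/, so it voices to [d]. /k/ is a voiceless stop immediately after the nasal /n/, so it voices to [g]. /iigintuunki/ → iiginduungi.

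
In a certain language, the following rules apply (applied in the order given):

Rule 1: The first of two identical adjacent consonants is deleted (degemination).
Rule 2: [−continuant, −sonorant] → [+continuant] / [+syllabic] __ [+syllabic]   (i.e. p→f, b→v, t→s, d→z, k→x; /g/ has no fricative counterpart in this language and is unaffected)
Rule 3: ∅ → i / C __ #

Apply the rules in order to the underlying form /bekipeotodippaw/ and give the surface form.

bexifeosozifawi

Rule 1 (degemination): /pp/ is a geminate; the first /p/ deletes. /bekipeotodippaw/ → bekipeotodipaw.
Rule 2 (intervocalic spirantization): /k/ is a stop between vowels /e/ and /i/, so it spirantizes to the fricative [x]. /p/ is a stop between vowels /i/ and /e/, so it spirantizes to the fricative [f]. /t/ is a stop between vowels /o/ and /o/, so it spirantizes to the fricative [s]. /d/ is a stop between vowels /o/ and /i/, so it spirantizes to the fricative [z]. /p/ is a stop between vowels /i/ and /a/, so it spirantizes to the fricative [f]. /bekipeotodipaw/ → bexifeosozifaw.
Rule 3 (final i-epenthesis): the form ends in the consonant /w/, so [i] is inserted word-finally. /bexifeosozifaw/ → bexifeosozifawi.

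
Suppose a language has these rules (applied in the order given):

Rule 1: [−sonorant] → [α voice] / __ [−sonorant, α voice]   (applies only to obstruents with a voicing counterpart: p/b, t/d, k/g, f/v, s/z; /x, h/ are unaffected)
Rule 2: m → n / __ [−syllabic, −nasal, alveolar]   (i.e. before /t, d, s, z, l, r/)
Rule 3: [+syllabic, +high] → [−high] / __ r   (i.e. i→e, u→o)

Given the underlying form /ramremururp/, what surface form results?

Rule 1 (regressive voicing assimilation): no segment meets the environment; /ramremururp/ is unchanged.
Rule 2 (nasal place assimilation): /m/ precedes the alveolar consonant /r/, so it assimilates in place to [n]. /ramremururp/ → ranremururp.
Rule 3 (pre-rhotic lowering): /u/ is a high vowel immediately before /r/, so it lowers to [o]. /u/ is a high vowel immediately before /r/, so it lowers to [o]. /ranremururp/ → ranremororp.

ranremororp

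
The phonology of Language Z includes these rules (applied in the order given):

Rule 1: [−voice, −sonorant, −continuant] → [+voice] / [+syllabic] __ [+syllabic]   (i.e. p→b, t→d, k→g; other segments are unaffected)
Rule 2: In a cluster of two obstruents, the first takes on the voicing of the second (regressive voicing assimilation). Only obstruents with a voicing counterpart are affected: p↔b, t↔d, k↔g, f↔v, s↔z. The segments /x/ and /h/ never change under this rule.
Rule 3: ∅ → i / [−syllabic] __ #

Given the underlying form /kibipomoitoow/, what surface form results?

Rule 1 (intervocalic voicing): /p/ is a voiceless stop between vowels /i/ and /o/, so it voices to [b]. /t/ is a voiceless stop between vowels /i/ and /o/, so it voices to [d]. /kibipomoitoow/ → kibibomoidoow.
Rule 2 (regressive voicing assimilation): no segment meets the environment; /kibibomoidoow/ is unchanged.
Rule 3 (final i-epenthesis): the form ends in the consonant /w/, so [i] is inserted word-finally. /kibibomoidoow/ → kibibomoidoowi.

kibibomoidoowi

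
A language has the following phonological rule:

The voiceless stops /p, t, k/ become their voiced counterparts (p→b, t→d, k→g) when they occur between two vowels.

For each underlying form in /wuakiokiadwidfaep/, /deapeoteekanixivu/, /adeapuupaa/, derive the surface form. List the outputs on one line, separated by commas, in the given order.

/wuakiokiadwidfaep/: /k/ is a voiceless stop between vowels /a/ and /i/, so it voices to [g]. /k/ is a voiceless stop between vowels /o/ and /i/, so it voices to [g]. → [wuagiogiadwidfaep].
/deapeoteekanixivu/: /p/ is a voiceless stop between vowels /a/ and /e/, so it voices to [b]. /t/ is a voiceless stop between vowels /o/ and /e/, so it voices to [d]. /k/ is a voiceless stop between vowels /e/ and /a/, so it voices to [g]. → [deabeodeeganixivu].
/adeapuupaa/: /p/ is a voiceless stop between vowels /a/ and /u/, so it voices to [b]. /p/ is a voiceless stop between vowels /u/ and /a/, so it voices to [b]. → [adeabuubaa].

wuagiogiadwidfaep, deabeodeeganixivu, adeabuubaa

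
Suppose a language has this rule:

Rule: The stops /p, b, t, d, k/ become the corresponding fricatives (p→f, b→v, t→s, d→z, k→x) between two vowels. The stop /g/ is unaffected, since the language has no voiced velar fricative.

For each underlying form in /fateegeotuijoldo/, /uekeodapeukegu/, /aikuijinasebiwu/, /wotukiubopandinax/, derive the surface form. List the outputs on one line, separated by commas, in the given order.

/fateegeotuijoldo/: /t/ is a stop between vowels /a/ and /e/, so it spirantizes to the fricative [s]. /t/ is a stop between vowels /o/ and /u/, so it spirantizes to the fricative [s]. → [faseegeosuijoldo].
/uekeodapeukegu/: /k/ is a stop between vowels /e/ and /e/, so it spirantizes to the fricative [x]. /d/ is a stop between vowels /o/ and /a/, so it spirantizes to the fricative [z]. /p/ is a stop between vowels /a/ and /e/, so it spirantizes to the fricative [f]. /k/ is a stop between vowels /u/ and /e/, so it spirantizes to the fricative [x]. → [uexeozafeuxegu].
/aikuijinasebiwu/: /k/ is a stop between vowels /i/ and /u/, so it spirantizes to the fricative [x]. /b/ is a stop between vowels /e/ and /i/, so it spirantizes to the fricative [v]. → [aixuijinaseviwu].
/wotukiubopandinax/: /t/ is a stop between vowels /o/ and /u/, so it spirantizes to the fricative [s]. /k/ is a stop between vowels /u/ and /i/, so it spirantizes to the fricative [x]. /b/ is a stop between vowels /u/ and /o/, so it spirantizes to the fricative [v]. /p/ is a stop between vowels /o/ and /a/, so it spirantizes to the fricative [f]. → [wosuxiuvofandinax].

faseegeosuijoldo, uexeozafeuxegu, aixuijinaseviwu, wosuxiuvofandinax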